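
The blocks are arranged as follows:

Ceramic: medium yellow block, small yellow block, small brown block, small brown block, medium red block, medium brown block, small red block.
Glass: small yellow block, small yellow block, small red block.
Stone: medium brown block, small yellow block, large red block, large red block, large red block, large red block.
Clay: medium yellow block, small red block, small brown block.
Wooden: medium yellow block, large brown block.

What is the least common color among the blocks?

brown

Counts by color: red 8, yellow 7, brown 6.
The minimum is 6, held uniquely by brown.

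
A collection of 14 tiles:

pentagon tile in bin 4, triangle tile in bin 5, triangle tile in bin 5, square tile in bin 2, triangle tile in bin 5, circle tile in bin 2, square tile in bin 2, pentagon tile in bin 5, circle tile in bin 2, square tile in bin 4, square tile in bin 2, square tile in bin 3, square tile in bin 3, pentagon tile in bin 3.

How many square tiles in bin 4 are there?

1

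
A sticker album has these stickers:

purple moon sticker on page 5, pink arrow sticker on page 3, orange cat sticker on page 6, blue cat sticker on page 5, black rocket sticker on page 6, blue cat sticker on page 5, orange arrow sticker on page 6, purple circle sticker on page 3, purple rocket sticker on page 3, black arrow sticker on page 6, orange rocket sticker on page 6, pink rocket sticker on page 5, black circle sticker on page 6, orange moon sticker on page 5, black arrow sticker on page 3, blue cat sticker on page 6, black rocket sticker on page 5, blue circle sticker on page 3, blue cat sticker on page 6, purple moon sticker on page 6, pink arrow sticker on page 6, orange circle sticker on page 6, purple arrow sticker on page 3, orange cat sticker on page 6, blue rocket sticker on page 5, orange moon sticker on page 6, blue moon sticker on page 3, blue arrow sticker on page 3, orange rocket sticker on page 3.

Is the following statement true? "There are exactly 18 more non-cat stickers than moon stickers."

|non-cat stickers| = 23.
|moon stickers| = 5.
The claim requires 23 − 5 (= 18) to equal 18, which holds.

True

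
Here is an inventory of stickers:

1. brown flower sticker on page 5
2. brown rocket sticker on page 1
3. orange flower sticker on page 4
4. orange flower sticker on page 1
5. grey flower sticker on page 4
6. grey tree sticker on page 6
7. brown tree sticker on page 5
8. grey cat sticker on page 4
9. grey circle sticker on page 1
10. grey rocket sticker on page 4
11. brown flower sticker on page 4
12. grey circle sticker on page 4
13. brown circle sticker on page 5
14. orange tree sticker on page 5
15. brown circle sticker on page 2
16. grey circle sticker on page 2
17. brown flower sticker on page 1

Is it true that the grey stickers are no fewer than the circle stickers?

True

There are 7 grey stickers.
There are 5 circle stickers.
The claim requires 7 ≥ 5, which holds.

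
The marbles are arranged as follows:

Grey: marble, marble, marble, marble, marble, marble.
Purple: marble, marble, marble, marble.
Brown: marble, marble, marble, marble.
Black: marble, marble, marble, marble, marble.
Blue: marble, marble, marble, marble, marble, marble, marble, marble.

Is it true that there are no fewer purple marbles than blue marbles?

|purple marbles| = 4.
|blue marbles| = 8.
The claim requires 4 ≥ 8, which does not hold.

False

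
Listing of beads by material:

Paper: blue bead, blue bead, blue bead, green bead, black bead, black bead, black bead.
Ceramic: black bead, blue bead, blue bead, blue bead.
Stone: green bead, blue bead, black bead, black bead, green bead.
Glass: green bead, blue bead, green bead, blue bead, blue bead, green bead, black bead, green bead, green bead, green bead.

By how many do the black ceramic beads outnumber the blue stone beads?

black ceramic beads: 1.
blue stone beads: 1.
1 − 1 = 0.

0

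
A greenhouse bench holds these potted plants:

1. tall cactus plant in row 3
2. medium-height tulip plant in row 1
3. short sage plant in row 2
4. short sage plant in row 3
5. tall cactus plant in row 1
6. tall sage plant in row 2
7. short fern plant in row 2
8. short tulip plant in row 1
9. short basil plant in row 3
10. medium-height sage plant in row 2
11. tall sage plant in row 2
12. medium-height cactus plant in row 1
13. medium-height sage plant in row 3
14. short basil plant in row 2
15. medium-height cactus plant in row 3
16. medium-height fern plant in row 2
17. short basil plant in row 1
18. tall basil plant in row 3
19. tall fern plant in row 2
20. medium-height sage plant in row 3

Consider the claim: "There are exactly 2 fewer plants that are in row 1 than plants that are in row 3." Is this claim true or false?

|plants in row 1| = 5.
|plants in row 3| = 7.
The claim requires 7 − 5 (= 2) to equal 2, which holds.

True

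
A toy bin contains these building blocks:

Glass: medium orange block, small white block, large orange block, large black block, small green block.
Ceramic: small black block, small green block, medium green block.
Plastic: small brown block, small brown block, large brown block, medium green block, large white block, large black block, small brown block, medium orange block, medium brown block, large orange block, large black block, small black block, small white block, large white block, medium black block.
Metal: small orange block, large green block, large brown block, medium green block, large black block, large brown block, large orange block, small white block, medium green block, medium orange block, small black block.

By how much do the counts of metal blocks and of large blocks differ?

metal blocks: 11. large blocks: 13.
|11 − 13| = 13 − 11 = 2.

2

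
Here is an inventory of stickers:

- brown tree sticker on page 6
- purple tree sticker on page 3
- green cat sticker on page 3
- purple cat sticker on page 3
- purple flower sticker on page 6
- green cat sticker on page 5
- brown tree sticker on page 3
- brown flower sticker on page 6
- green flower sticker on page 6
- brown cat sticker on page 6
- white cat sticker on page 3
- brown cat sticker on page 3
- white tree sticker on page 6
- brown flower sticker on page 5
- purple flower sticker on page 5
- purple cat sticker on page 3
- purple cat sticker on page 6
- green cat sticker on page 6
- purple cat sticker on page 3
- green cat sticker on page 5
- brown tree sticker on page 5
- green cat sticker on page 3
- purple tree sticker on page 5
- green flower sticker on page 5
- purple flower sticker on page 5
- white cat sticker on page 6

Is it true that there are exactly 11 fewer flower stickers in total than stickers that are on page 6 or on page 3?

True

|flower stickers| = 7.
|stickers on page 6 or on page 3| = 18.
The claim requires 18 − 7 (= 11) to equal 11, which holds.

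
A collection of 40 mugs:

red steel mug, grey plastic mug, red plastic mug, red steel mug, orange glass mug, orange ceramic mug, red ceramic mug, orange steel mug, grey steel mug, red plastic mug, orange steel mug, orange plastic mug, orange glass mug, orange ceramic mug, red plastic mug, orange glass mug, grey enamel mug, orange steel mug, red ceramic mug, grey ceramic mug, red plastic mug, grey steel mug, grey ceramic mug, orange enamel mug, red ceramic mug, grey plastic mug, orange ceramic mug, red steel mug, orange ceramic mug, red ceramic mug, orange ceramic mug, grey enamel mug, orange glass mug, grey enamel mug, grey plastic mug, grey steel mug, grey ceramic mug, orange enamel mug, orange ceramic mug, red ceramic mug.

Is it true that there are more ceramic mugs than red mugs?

ceramic mugs: 14.
red mugs: 12.
The claim requires 14 > 12, which holds.

True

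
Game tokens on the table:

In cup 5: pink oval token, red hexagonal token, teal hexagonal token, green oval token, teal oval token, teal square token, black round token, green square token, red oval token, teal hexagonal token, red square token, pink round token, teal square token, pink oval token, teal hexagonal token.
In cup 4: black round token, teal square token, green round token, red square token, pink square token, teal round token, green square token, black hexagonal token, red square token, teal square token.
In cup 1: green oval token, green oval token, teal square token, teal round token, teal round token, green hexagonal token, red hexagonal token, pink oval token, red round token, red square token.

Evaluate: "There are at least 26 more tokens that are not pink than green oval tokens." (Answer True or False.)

True

|tokens that are not pink| = 30.
|green oval tokens| = 3.
The claim requires 30 − 3 = 27 ≥ 26, which holds.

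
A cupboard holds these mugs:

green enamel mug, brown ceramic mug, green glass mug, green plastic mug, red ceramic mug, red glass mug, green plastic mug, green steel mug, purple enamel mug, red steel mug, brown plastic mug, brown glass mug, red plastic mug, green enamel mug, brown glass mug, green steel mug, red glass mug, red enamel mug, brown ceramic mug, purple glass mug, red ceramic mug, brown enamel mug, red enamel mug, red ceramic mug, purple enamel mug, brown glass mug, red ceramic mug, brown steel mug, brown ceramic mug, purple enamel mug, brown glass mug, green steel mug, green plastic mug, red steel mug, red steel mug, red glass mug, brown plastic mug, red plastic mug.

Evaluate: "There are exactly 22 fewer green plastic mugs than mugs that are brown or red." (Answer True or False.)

|green plastic mugs| = 3.
|mugs that are brown or red| = 25.
The claim requires 25 − 3 (= 22) to equal 22, which holds.

True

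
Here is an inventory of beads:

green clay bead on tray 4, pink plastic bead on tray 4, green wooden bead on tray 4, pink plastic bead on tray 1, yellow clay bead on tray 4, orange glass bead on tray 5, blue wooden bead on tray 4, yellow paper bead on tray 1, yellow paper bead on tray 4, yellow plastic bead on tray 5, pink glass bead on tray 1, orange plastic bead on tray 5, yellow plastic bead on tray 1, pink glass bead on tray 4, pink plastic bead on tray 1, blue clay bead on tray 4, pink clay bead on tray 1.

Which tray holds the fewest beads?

tray 5

Counts by tray: tray 4→8, tray 1→6, tray 5→3.
The minimum is 3, held uniquely by tray 5.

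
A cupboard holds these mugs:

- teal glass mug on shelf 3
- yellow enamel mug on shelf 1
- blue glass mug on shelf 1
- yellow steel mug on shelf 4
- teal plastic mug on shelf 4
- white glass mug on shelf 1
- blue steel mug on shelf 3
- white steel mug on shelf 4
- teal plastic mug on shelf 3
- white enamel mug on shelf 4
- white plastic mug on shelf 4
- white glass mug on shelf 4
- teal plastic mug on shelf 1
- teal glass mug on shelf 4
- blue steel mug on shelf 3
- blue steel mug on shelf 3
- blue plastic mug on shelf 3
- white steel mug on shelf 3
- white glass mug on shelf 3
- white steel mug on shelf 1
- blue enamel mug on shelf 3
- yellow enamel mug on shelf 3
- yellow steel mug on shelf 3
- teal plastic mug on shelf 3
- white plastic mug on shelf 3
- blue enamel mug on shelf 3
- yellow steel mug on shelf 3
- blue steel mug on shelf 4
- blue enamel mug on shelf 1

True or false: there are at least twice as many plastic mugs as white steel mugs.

True

There are 7 plastic mugs.
There are 3 white steel mugs.
The claim requires 7 ≥ 2 × 3 = 6, which holds.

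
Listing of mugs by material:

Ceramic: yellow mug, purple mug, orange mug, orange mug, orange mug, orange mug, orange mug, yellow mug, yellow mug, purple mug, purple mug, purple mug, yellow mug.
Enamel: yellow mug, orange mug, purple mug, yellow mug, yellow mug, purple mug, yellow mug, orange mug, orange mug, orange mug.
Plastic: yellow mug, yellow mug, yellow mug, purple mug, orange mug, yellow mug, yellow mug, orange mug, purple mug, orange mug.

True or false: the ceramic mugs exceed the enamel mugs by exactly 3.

ceramic mugs: 13.
enamel mugs: 10.
The claim requires 13 − 10 (= 3) to equal 3, which holds.

True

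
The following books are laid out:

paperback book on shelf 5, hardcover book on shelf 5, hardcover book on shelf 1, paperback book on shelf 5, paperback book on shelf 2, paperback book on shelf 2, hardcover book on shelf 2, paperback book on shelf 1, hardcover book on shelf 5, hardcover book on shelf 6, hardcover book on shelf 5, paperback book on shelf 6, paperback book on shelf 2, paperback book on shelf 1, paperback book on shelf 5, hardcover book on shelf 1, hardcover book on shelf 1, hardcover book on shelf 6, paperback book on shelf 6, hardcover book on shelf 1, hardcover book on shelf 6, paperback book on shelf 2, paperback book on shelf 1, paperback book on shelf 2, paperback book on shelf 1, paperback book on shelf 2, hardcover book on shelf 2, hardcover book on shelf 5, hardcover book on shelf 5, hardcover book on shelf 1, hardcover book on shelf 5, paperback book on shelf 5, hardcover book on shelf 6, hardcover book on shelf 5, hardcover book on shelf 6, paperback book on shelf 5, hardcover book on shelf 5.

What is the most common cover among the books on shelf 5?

hardcover

Counts by cover (restricted to books on shelf 5): hardcover 8, paperback 5.
The maximum is 8, held uniquely by hardcover.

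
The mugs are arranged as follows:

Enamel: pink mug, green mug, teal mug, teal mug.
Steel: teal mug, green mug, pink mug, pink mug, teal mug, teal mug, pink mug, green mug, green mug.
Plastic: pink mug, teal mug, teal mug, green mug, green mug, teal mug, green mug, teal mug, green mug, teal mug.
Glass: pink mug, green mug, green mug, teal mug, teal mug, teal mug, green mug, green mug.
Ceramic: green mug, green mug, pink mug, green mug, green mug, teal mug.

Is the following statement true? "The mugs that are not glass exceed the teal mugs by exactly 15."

True

There are 29 mugs that are not glass.
There are 14 teal mugs.
The claim requires 29 − 14 (= 15) to equal 15, which holds.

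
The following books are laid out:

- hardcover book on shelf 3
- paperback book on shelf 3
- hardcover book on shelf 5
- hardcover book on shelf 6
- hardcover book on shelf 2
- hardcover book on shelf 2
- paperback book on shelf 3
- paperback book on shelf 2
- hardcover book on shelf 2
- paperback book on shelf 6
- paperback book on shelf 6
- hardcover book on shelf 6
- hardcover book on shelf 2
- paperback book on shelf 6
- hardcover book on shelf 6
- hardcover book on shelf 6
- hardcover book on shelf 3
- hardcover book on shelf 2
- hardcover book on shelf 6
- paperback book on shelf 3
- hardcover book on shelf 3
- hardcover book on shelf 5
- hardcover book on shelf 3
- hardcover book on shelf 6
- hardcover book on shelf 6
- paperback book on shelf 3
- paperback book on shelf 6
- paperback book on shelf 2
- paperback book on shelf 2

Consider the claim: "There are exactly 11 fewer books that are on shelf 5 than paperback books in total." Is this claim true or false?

False

|books on shelf 5| = 2.
|paperback books| = 11.
The claim requires 11 − 2 (= 9) to equal 11, which does not hold.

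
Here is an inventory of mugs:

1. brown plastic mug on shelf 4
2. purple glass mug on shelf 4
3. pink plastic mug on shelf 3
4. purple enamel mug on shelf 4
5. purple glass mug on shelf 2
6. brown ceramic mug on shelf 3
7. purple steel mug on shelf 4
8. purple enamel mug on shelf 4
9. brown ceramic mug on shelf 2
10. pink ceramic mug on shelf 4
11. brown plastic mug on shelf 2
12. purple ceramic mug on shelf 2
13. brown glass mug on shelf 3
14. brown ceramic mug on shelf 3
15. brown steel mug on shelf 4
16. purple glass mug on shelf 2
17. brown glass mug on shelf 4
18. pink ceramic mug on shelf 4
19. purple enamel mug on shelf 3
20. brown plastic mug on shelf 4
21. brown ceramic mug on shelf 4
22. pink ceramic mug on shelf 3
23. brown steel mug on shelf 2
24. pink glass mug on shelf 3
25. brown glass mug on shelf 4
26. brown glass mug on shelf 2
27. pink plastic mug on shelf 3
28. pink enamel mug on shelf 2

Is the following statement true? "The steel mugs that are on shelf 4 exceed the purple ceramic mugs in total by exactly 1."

True

steel mugs on shelf 4: 2.
purple ceramic mugs: 1.
The claim requires 2 − 1 (= 1) to equal 1, which holds.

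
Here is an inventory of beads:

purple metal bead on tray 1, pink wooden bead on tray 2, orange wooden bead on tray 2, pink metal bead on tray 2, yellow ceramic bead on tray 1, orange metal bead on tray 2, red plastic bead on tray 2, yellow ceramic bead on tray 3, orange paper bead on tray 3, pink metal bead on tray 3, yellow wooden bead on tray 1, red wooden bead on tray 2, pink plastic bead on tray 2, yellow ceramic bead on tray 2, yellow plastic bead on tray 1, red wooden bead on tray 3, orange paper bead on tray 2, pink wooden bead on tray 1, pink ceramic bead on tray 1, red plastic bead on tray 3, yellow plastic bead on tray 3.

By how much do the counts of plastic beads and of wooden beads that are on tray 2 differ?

2

plastic beads: 5. wooden beads on tray 2: 3.
|5 − 3| = 5 − 3 = 2.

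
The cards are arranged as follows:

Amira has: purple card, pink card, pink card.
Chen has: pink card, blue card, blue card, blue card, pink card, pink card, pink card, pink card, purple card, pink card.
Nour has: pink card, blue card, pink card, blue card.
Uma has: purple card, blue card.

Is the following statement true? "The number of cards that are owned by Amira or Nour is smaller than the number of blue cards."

cards owned by Amira or Nour: 7.
blue cards: 6.
The claim requires 7 < 6, which does not hold.

False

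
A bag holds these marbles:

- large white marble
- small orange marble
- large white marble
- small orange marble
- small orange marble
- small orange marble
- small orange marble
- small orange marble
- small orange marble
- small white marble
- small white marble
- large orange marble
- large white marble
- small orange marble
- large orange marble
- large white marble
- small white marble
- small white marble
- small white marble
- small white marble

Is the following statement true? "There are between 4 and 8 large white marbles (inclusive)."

True

There are 4 large white marbles.
The claim requires 4 ≤ 4 ≤ 8, which holds.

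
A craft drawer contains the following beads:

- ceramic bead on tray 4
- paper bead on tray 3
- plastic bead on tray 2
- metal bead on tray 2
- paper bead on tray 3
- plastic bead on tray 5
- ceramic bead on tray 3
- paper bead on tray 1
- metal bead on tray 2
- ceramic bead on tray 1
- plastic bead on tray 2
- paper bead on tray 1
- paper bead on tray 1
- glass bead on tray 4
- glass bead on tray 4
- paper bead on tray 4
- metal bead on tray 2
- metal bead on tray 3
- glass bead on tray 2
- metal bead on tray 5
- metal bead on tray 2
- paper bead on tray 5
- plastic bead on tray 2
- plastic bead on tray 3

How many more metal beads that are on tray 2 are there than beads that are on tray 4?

metal beads on tray 2: 4.
beads on tray 4: 4.
4 − 4 = 0.

0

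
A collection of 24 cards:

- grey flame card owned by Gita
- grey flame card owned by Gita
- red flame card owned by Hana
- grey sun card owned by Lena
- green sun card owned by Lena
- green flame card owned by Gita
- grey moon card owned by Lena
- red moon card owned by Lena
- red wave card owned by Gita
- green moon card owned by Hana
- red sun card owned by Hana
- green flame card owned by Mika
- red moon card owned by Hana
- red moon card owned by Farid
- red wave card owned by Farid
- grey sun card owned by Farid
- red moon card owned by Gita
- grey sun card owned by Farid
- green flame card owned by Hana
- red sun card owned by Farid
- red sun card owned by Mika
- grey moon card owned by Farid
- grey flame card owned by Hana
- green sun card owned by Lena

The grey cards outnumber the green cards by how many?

2

grey cards: 8.
green cards: 6.
8 − 6 = 2.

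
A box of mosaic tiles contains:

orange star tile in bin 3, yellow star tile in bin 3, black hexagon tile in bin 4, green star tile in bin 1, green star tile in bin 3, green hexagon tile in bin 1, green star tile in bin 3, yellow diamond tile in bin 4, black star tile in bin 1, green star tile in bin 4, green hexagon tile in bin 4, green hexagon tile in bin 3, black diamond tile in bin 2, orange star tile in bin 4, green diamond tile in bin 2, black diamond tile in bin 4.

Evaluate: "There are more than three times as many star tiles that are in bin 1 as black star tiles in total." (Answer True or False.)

False

|star tiles in bin 1| = 2.
|black star tiles| = 1.
The claim requires 2 > 3 × 1 = 3, which does not hold.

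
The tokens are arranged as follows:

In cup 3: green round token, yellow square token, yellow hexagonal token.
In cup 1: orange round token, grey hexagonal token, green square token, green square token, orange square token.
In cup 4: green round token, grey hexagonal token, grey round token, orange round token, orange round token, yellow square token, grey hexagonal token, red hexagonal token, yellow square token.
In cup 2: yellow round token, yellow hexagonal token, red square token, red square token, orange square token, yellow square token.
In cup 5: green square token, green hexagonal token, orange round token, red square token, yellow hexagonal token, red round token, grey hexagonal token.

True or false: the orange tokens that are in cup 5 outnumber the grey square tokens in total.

There is 1 orange token in cup 5.
There are 0 grey square tokens.
The claim requires 1 > 0, which holds.

True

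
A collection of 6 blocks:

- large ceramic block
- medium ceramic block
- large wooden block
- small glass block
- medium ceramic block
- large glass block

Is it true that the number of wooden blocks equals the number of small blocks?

True

|wooden blocks| = 1.
|small blocks| = 1.
The claim requires 1 = 1, which holds.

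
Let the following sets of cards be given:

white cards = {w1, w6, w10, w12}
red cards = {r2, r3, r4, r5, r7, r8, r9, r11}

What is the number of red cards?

8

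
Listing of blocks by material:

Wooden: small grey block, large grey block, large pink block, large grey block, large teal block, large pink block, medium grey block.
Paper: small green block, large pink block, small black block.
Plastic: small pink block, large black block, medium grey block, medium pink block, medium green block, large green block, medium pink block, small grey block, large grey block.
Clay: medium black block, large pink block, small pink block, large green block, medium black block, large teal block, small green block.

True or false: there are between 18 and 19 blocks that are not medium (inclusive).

There are 19 blocks that are not medium.
The claim requires 18 ≤ 19 ≤ 19, which holds.

True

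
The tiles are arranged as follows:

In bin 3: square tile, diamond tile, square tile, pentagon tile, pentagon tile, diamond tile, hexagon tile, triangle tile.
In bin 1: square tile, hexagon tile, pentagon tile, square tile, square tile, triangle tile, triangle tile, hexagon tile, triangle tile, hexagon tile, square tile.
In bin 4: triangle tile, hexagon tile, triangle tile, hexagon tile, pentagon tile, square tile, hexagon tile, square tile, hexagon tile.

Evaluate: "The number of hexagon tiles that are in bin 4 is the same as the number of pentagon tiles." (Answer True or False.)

True

There are 4 hexagon tiles in bin 4.
There are 4 pentagon tiles.
The claim requires 4 = 4, which holds.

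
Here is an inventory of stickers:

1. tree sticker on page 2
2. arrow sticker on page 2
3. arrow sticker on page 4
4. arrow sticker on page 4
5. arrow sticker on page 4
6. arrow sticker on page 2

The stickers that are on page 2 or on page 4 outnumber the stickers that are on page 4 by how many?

stickers on page 2 or on page 4: 6.
stickers on page 4: 3.
6 − 3 = 3.

3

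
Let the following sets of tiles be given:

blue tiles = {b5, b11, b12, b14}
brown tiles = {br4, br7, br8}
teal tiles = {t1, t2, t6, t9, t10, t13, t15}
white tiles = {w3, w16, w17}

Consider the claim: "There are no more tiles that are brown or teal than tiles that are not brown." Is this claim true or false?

|tiles that are brown or teal| = 10.
|tiles that are not brown| = 14.
The claim requires 10 ≤ 14, which holds.

True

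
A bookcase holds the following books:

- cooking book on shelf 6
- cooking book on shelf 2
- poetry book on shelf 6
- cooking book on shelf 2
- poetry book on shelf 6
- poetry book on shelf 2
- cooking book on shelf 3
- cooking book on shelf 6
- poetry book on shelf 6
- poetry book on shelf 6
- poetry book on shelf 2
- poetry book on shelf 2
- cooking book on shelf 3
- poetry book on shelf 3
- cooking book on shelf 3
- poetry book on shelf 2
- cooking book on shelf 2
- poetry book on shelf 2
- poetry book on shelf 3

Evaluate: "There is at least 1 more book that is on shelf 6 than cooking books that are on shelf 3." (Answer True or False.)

True

|books on shelf 6| = 6.
|cooking books on shelf 3| = 3.
The claim requires 6 − 3 = 3 ≥ 1, which holds.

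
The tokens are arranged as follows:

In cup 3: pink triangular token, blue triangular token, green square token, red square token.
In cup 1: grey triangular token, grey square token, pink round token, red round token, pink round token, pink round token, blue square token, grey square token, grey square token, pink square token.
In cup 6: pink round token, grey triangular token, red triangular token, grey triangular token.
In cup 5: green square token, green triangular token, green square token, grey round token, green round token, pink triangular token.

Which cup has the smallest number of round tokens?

cup 3

Counts by cup (restricted to round tokens): cup 1→4, cup 5→2, cup 6→1, cup 3→0.
The minimum is 0, held uniquely by cup 3.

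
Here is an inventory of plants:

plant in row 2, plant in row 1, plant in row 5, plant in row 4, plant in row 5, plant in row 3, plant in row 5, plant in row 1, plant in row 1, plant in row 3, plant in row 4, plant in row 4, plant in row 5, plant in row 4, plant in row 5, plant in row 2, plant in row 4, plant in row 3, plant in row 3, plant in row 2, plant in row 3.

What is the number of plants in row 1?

3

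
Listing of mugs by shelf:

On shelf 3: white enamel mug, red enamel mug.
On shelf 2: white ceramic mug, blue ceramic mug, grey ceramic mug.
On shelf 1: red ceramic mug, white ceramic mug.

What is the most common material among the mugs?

ceramic

Counts by material: ceramic 5, enamel 2.
The maximum is 5, held uniquely by ceramic.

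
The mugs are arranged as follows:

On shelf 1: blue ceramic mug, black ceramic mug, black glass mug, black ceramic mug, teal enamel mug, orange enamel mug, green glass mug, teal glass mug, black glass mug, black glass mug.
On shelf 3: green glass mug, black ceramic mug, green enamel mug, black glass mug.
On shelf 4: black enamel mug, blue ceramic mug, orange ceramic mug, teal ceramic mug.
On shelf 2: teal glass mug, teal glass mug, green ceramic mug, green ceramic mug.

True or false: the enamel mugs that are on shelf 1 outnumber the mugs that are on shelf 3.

False

|enamel mugs on shelf 1| = 2.
|mugs on shelf 3| = 4.
The claim requires 2 > 4, which does not hold.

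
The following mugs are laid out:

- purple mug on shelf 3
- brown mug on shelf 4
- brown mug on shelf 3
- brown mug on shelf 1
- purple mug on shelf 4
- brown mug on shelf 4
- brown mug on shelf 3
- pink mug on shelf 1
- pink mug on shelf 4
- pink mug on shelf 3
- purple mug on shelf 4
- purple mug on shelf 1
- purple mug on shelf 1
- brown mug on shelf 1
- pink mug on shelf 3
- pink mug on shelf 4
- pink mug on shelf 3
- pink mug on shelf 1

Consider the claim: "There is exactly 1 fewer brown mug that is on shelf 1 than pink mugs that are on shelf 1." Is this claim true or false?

False

There are 2 brown mugs on shelf 1.
There are 2 pink mugs on shelf 1.
The claim requires 2 − 2 (= 0) to equal 1, which does not hold.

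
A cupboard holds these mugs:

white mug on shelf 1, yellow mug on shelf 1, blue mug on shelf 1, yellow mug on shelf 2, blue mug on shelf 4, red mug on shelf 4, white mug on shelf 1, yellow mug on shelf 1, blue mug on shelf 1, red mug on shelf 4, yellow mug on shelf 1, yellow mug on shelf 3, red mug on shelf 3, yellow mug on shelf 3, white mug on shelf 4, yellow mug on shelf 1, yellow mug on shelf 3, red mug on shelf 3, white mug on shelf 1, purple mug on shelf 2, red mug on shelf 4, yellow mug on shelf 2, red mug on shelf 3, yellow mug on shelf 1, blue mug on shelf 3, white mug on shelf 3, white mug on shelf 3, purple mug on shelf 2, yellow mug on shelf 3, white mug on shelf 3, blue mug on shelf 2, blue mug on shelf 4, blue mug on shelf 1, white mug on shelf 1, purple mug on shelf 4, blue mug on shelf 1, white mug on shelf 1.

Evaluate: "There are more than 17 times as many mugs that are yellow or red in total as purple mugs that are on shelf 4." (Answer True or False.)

False

|mugs that are yellow or red| = 17.
|purple mugs on shelf 4| = 1.
The claim requires 17 > 17 × 1 = 17, which does not hold.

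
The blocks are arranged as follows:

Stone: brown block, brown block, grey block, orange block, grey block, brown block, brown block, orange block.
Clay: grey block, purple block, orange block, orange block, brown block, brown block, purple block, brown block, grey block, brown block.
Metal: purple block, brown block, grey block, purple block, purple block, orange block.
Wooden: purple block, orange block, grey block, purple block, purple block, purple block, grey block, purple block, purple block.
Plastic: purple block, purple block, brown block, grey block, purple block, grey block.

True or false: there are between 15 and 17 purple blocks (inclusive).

False

|purple blocks| = 14.
The claim requires 15 ≤ 14 ≤ 17, which does not hold.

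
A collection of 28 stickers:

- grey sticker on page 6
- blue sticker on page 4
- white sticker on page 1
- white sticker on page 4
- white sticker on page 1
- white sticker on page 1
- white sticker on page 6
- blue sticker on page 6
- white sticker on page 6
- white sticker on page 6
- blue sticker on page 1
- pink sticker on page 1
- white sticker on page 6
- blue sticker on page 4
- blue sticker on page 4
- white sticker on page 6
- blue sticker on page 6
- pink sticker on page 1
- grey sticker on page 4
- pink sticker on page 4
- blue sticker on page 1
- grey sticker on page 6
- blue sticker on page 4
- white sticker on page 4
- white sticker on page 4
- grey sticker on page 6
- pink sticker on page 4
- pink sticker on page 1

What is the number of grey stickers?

4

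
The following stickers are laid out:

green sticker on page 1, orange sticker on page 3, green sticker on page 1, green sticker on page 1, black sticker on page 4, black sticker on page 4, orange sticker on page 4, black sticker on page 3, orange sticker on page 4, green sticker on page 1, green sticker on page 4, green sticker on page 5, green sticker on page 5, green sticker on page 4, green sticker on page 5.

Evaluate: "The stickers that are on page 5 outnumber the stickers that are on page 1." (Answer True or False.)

stickers on page 5: 3.
stickers on page 1: 4.
The claim requires 3 > 4, which does not hold.

False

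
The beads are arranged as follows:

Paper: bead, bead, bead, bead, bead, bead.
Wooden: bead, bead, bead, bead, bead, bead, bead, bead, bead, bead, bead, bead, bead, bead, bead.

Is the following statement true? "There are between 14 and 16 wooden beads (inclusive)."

|wooden beads| = 15.
The claim requires 14 ≤ 15 ≤ 16, which holds.

True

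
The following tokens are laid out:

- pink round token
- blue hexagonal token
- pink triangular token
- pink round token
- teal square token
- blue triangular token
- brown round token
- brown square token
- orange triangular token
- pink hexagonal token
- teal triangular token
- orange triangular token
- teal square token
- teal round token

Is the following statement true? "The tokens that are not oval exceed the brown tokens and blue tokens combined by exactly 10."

tokens that are not oval: 14.
brown tokens: 2; blue tokens: 2; combined: 2 + 2 = 4.
The claim requires 14 − 4 (= 10) to equal 10, which holds.

True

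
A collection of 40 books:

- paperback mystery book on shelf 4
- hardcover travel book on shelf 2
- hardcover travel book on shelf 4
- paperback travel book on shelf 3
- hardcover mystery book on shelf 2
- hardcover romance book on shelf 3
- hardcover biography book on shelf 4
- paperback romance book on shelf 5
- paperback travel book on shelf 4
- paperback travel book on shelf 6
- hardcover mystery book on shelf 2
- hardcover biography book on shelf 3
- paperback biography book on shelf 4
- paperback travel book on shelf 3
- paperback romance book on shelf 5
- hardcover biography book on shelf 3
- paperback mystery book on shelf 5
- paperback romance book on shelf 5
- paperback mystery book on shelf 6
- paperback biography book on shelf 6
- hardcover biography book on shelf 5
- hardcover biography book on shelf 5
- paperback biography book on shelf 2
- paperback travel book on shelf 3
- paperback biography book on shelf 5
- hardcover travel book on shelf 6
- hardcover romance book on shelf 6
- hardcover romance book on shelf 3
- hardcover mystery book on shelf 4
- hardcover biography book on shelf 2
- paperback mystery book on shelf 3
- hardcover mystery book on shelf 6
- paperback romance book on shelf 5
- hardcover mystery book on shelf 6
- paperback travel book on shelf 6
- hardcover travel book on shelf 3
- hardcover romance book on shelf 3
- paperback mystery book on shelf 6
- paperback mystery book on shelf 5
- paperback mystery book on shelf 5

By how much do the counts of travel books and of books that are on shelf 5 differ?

travel books: 10. books on shelf 5: 10.
|10 − 10| = 10 − 10 = 0.

0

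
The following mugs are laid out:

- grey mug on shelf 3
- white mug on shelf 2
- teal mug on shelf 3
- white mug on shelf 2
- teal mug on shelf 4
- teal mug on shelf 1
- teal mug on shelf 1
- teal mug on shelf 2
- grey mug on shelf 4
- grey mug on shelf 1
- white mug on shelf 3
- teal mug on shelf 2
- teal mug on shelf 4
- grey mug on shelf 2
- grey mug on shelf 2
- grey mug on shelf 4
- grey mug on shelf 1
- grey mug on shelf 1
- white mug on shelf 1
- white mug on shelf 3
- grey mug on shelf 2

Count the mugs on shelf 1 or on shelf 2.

on shelf 1: 6; on shelf 2: 7; together 6 + 7 = 13.

13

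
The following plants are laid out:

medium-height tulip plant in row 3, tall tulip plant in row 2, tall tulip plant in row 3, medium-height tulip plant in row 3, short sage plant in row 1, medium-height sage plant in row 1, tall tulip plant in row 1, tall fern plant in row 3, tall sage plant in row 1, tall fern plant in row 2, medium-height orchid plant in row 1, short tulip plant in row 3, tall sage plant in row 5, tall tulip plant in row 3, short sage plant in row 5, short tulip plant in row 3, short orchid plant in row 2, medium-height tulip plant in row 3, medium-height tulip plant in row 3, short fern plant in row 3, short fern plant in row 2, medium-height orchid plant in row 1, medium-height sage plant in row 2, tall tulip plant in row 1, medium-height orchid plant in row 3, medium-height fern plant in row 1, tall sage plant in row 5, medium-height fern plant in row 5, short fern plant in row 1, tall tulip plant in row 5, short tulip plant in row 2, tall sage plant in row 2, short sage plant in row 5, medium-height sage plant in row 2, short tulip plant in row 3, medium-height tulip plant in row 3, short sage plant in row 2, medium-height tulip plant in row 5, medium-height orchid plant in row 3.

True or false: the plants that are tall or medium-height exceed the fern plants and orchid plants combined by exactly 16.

False

There are 27 plants that are tall or medium-height.
fern plants: 7; orchid plants: 5; combined: 7 + 5 = 12.
The claim requires 27 − 12 (= 15) to equal 16, which does not hold.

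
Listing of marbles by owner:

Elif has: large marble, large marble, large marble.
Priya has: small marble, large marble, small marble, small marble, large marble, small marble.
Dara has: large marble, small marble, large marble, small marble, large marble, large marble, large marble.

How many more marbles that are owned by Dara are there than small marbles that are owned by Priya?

3

marbles owned by Dara: 7.
small marbles owned by Priya: 4.
7 − 4 = 3.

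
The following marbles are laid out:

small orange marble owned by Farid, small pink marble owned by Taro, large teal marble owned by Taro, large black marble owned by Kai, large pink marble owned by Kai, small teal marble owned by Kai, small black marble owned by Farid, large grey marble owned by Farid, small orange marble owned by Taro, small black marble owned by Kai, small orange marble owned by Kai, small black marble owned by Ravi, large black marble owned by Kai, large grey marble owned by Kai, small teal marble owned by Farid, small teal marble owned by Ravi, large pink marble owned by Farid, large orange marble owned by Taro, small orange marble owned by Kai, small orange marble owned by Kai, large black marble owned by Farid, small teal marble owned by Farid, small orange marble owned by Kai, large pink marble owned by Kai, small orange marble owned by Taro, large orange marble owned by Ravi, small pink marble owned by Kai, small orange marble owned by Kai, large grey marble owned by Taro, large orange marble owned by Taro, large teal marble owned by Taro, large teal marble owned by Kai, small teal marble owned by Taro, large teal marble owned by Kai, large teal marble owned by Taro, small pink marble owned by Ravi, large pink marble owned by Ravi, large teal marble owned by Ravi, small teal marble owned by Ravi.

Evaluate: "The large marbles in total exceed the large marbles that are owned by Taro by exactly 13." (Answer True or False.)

True

large marbles: 19.
large marbles owned by Taro: 6.
The claim requires 19 − 6 (= 13) to equal 13, which holds.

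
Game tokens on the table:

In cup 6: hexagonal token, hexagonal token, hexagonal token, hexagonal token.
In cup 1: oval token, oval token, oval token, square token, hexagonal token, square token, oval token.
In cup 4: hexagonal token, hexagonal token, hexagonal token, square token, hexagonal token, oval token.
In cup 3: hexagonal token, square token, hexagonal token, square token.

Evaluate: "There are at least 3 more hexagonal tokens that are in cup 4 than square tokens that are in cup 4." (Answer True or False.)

hexagonal tokens in cup 4: 4.
square tokens in cup 4: 1.
The claim requires 4 − 1 = 3 ≥ 3, which holds.

True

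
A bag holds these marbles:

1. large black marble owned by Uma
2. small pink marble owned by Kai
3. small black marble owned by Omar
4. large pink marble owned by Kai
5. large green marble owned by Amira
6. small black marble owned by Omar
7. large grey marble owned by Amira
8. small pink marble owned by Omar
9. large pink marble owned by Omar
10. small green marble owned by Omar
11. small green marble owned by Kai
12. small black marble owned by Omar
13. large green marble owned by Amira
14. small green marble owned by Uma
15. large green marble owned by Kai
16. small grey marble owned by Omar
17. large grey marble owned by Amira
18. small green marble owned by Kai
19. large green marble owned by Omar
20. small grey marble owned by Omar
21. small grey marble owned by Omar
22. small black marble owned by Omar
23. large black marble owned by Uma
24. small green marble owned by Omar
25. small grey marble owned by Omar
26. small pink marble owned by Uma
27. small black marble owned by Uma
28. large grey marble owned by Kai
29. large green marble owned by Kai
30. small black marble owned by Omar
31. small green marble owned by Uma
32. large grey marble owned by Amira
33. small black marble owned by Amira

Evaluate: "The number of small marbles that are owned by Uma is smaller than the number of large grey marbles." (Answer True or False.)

False

|small marbles owned by Uma| = 4.
|large grey marbles| = 4.
The claim requires 4 < 4, which does not hold.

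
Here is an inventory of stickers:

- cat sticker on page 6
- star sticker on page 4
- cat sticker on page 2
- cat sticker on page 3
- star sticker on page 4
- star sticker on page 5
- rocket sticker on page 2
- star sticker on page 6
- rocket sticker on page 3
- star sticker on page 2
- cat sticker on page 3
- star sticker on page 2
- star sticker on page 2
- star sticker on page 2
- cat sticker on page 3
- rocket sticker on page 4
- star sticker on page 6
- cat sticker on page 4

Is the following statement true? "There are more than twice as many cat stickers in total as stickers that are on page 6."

There are 6 cat stickers.
There are 3 stickers on page 6.
The claim requires 6 > 2 × 3 = 6, which does not hold.

False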